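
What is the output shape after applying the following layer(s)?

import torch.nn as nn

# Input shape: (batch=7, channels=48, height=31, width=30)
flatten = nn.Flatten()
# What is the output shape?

Input shape: (7, 48, 31, 30)
Output shape: (7, 44640)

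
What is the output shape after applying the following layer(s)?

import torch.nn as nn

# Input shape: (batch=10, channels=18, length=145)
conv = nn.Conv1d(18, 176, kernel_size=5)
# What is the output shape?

Input shape: (10, 18, 145)
Output shape: (10, 176, 141)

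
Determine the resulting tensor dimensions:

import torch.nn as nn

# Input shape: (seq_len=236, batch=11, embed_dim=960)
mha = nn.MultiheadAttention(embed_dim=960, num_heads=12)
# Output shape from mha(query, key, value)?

Input shape: (236, 11, 960)
Output shape: (236, 11, 960)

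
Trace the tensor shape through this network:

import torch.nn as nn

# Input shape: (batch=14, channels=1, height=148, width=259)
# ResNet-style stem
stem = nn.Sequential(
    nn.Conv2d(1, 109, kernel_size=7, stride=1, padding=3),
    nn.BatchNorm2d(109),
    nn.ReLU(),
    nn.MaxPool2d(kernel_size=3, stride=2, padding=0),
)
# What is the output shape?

Input shape: (14, 1, 148, 259)
  -> after Conv2d 7x7 stride=1: (14, 109, 148, 259)
Output shape: (14, 109, 73, 129)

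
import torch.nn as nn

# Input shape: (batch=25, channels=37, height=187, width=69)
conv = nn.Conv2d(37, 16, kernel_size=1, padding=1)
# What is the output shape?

Input shape: (25, 37, 187, 69)
Output shape: (25, 16, 189, 71)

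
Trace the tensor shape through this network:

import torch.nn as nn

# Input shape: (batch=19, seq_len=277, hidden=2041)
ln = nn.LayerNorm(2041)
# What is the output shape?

Input shape: (19, 277, 2041)
Output shape: (19, 277, 2041)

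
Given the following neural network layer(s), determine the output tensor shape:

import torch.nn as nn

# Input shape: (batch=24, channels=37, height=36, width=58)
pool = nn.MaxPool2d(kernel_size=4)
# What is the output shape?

Input shape: (24, 37, 36, 58)
Output shape: (24, 37, 9, 14)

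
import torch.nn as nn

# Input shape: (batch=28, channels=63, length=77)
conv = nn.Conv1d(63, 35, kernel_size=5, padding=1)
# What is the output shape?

Input shape: (28, 63, 77)
Output shape: (28, 35, 75)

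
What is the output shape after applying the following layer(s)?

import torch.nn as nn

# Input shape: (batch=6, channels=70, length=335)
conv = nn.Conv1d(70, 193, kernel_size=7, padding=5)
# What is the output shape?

Input shape: (6, 70, 335)
Output shape: (6, 193, 339)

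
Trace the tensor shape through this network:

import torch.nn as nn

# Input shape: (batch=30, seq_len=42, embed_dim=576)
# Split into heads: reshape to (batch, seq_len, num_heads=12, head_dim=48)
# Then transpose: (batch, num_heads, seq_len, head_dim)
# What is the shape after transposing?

Input shape: (30, 42, 576)
  -> after reshape: (30, 42, 12, 48)
Output shape: (30, 12, 42, 48)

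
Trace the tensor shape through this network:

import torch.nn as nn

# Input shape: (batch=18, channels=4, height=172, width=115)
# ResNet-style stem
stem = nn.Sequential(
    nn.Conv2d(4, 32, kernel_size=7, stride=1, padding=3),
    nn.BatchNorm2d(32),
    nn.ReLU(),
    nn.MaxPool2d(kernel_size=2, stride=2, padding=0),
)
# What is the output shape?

Input shape: (18, 4, 172, 115)
  -> after Conv2d 7x7 stride=1: (18, 32, 172, 115)
Output shape: (18, 32, 86, 57)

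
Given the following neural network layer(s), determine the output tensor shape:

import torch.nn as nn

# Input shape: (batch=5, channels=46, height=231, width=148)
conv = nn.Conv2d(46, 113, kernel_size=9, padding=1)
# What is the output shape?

Input shape: (5, 46, 231, 148)
Output shape: (5, 113, 225, 142)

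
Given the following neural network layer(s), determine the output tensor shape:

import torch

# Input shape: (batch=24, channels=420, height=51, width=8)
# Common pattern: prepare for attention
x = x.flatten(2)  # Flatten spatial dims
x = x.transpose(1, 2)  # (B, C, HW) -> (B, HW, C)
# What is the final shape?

Input shape: (24, 420, 51, 8)
  -> after flatten(2): (24, 420, 408)
Output shape: (24, 408, 420)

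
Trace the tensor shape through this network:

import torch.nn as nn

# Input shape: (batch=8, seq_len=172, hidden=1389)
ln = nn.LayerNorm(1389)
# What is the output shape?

Input shape: (8, 172, 1389)
Output shape: (8, 172, 1389)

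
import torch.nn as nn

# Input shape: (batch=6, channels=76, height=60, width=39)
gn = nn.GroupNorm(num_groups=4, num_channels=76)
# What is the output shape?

Input shape: (6, 76, 60, 39)
Output shape: (6, 76, 60, 39)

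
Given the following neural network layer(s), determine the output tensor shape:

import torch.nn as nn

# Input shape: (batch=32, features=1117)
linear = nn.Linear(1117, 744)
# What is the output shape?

Input shape: (32, 1117)
Output shape: (32, 744)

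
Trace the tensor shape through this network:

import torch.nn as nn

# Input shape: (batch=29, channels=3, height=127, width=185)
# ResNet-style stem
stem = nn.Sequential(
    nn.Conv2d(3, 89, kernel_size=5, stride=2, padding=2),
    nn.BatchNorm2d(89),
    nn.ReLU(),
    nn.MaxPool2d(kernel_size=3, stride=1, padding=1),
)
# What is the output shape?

Input shape: (29, 3, 127, 185)
  -> after Conv2d 5x5 stride=2: (29, 89, 64, 93)
Output shape: (29, 89, 64, 93)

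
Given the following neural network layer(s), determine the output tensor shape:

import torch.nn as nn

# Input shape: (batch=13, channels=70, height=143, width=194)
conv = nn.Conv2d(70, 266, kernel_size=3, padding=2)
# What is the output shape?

Input shape: (13, 70, 143, 194)
Output shape: (13, 266, 145, 196)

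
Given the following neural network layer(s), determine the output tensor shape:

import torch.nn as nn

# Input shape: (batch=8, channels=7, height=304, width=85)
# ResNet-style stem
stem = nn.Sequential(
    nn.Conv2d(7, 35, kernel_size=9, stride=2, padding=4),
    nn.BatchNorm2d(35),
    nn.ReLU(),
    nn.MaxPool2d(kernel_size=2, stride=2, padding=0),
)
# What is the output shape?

Input shape: (8, 7, 304, 85)
  -> after Conv2d 9x9 stride=2: (8, 35, 152, 43)
Output shape: (8, 35, 76, 21)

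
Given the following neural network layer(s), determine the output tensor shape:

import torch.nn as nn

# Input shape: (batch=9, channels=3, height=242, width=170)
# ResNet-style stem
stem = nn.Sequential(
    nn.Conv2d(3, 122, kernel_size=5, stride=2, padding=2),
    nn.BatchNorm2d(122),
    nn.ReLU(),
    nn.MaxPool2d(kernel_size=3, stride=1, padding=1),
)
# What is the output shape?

Input shape: (9, 3, 242, 170)
  -> after Conv2d 5x5 stride=2: (9, 122, 121, 85)
Output shape: (9, 122, 121, 85)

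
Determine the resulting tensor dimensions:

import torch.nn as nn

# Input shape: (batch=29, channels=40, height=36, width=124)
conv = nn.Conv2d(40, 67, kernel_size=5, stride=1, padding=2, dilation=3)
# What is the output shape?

Input shape: (29, 40, 36, 124)
Output shape: (29, 67, 28, 116)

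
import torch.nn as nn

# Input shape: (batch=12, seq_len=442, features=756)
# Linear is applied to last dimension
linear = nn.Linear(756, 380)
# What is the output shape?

Input shape: (12, 442, 756)
Output shape: (12, 442, 380)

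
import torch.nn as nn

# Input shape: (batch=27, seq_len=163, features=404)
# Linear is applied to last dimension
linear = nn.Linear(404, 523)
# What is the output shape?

Input shape: (27, 163, 404)
Output shape: (27, 163, 523)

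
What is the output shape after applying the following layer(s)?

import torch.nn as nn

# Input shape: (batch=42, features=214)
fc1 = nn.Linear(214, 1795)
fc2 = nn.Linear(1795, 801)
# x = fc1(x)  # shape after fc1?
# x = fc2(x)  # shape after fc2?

Input shape: (42, 214)
  -> after fc1: (42, 1795)
Output shape: (42, 801)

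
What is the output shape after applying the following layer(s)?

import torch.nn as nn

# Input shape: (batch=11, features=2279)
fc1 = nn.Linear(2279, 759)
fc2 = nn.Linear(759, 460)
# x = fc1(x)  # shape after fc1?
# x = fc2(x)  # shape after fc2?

Input shape: (11, 2279)
  -> after fc1: (11, 759)
Output shape: (11, 460)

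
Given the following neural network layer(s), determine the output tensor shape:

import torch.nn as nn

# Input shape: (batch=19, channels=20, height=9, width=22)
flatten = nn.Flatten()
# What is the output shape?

Input shape: (19, 20, 9, 22)
Output shape: (19, 3960)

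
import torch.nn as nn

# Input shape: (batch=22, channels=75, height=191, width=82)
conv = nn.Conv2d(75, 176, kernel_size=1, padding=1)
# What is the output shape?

Input shape: (22, 75, 191, 82)
Output shape: (22, 176, 193, 84)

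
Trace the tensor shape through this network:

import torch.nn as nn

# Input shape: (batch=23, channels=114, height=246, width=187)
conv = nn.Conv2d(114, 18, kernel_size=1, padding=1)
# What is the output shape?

Input shape: (23, 114, 246, 187)
Output shape: (23, 18, 248, 189)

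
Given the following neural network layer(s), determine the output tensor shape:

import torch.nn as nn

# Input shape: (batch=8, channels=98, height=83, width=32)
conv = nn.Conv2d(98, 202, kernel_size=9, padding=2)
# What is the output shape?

Input shape: (8, 98, 83, 32)
Output shape: (8, 202, 79, 28)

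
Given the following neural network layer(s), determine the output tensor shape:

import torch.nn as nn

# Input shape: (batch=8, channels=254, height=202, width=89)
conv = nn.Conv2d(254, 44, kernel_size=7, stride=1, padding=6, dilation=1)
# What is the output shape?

Input shape: (8, 254, 202, 89)
Output shape: (8, 44, 208, 95)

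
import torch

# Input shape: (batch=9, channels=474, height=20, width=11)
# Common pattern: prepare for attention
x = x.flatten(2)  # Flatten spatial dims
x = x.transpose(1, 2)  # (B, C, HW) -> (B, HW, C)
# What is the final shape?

Input shape: (9, 474, 20, 11)
  -> after flatten(2): (9, 474, 220)
Output shape: (9, 220, 474)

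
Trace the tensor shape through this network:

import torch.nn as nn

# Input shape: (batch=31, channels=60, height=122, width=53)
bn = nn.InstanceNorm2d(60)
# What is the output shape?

Input shape: (31, 60, 122, 53)
Output shape: (31, 60, 122, 53)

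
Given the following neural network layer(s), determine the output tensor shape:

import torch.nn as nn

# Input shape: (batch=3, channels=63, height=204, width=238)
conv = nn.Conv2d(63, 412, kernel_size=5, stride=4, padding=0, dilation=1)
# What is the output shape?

Input shape: (3, 63, 204, 238)
Output shape: (3, 412, 50, 59)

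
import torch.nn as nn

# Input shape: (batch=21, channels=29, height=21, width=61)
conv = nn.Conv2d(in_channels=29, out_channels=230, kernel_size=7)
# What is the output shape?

Input shape: (21, 29, 21, 61)
Output shape: (21, 230, 15, 55)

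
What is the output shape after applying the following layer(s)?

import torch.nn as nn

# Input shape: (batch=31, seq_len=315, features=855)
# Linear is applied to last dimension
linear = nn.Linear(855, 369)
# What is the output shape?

Input shape: (31, 315, 855)
Output shape: (31, 315, 369)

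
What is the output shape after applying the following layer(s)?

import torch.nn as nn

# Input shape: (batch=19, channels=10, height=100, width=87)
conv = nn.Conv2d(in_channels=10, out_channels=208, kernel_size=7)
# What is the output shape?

Input shape: (19, 10, 100, 87)
Output shape: (19, 208, 94, 81)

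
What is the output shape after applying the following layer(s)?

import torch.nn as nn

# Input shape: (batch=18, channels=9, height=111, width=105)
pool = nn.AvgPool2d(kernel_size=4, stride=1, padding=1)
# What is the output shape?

Input shape: (18, 9, 111, 105)
Output shape: (18, 9, 110, 104)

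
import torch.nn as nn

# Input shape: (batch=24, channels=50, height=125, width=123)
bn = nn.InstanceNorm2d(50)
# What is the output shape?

Input shape: (24, 50, 125, 123)
Output shape: (24, 50, 125, 123)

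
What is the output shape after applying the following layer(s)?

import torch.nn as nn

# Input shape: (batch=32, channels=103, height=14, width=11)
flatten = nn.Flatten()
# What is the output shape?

Input shape: (32, 103, 14, 11)
Output shape: (32, 15862)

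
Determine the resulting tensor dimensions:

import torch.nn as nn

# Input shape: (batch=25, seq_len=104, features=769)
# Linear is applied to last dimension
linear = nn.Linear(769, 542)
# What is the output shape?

Input shape: (25, 104, 769)
Output shape: (25, 104, 542)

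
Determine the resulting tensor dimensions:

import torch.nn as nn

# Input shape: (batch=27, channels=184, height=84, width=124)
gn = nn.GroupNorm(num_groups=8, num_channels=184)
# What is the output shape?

Input shape: (27, 184, 84, 124)
Output shape: (27, 184, 84, 124)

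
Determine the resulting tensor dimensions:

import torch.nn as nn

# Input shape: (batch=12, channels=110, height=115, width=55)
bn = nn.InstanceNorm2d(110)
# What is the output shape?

Input shape: (12, 110, 115, 55)
Output shape: (12, 110, 115, 55)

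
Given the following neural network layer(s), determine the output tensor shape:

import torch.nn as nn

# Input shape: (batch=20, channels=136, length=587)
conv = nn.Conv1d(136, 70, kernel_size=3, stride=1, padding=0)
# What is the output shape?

Input shape: (20, 136, 587)
Output shape: (20, 70, 585)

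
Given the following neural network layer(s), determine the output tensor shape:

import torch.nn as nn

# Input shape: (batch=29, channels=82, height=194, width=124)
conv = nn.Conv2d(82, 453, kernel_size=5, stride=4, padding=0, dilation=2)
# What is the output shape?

Input shape: (29, 82, 194, 124)
Output shape: (29, 453, 47, 29)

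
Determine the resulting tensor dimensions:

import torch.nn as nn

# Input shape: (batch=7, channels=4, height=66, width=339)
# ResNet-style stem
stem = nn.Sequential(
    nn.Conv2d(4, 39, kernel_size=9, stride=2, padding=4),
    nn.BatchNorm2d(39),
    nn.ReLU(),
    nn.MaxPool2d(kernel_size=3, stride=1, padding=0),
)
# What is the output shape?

Input shape: (7, 4, 66, 339)
  -> after Conv2d 9x9 stride=2: (7, 39, 33, 170)
Output shape: (7, 39, 31, 168)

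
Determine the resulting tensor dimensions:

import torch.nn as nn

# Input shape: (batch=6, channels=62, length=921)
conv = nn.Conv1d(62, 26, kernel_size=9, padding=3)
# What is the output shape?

Input shape: (6, 62, 921)
Output shape: (6, 26, 919)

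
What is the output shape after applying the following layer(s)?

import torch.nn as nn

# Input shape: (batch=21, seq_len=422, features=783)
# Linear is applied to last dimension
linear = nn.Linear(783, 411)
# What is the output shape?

Input shape: (21, 422, 783)
Output shape: (21, 422, 411)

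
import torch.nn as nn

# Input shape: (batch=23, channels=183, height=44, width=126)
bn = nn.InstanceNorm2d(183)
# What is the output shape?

Input shape: (23, 183, 44, 126)
Output shape: (23, 183, 44, 126)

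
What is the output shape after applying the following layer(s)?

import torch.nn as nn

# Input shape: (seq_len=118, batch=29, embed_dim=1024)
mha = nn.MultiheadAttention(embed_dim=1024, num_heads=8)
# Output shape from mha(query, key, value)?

Input shape: (118, 29, 1024)
Output shape: (118, 29, 1024)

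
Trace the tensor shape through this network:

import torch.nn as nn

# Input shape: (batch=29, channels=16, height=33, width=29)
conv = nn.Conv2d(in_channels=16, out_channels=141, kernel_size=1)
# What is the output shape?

Input shape: (29, 16, 33, 29)
Output shape: (29, 141, 33, 29)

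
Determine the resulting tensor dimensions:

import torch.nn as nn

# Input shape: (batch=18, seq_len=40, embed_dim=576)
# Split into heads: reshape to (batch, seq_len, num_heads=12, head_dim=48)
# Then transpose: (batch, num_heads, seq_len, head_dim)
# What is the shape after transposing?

Input shape: (18, 40, 576)
  -> after reshape: (18, 40, 12, 48)
Output shape: (18, 12, 40, 48)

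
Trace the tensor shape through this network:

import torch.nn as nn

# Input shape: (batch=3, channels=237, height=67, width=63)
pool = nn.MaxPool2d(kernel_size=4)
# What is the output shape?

Input shape: (3, 237, 67, 63)
Output shape: (3, 237, 16, 15)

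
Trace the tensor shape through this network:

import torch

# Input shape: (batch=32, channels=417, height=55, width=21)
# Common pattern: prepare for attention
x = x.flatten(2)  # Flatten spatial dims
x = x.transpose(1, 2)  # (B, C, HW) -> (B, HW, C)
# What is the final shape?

Input shape: (32, 417, 55, 21)
  -> after flatten(2): (32, 417, 1155)
Output shape: (32, 1155, 417)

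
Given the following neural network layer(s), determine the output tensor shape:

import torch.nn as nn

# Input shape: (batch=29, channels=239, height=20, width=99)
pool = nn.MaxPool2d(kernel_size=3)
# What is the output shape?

Input shape: (29, 239, 20, 99)
Output shape: (29, 239, 6, 33)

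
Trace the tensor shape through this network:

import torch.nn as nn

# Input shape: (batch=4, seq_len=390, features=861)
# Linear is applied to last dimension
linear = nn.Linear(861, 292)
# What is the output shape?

Input shape: (4, 390, 861)
Output shape: (4, 390, 292)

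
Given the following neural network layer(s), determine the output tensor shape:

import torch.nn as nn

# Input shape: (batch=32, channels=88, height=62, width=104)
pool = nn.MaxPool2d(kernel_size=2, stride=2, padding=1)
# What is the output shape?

Input shape: (32, 88, 62, 104)
Output shape: (32, 88, 32, 53)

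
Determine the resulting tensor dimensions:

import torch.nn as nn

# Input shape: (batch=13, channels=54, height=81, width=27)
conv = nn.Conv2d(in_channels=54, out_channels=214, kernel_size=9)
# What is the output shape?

Input shape: (13, 54, 81, 27)
Output shape: (13, 214, 73, 19)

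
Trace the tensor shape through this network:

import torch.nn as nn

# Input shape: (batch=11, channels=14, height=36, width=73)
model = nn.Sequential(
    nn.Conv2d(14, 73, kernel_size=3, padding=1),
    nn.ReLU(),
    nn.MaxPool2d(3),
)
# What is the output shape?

Input shape: (11, 14, 36, 73)
  -> after Conv2d: (11, 73, 36, 73)
  -> after ReLU: (11, 73, 36, 73)
Output shape: (11, 73, 12, 24)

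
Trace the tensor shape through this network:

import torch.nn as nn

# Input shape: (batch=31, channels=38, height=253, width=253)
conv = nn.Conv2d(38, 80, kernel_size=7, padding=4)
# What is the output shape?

Input shape: (31, 38, 253, 253)
Output shape: (31, 80, 255, 255)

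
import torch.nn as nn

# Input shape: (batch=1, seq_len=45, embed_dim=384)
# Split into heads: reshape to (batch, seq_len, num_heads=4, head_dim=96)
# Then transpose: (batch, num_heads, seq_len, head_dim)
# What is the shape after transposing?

Input shape: (1, 45, 384)
  -> after reshape: (1, 45, 4, 96)
Output shape: (1, 4, 45, 96)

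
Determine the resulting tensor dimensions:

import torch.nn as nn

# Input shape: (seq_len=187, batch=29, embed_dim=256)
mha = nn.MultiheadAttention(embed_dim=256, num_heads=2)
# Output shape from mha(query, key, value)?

Input shape: (187, 29, 256)
Output shape: (187, 29, 256)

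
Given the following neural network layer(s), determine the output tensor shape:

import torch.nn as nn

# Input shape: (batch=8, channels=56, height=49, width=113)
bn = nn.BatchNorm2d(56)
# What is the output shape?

Input shape: (8, 56, 49, 113)
Output shape: (8, 56, 49, 113)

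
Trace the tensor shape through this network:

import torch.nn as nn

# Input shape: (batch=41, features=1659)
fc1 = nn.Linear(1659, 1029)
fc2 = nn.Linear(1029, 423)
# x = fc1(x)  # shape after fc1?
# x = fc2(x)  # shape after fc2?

Input shape: (41, 1659)
  -> after fc1: (41, 1029)
Output shape: (41, 423)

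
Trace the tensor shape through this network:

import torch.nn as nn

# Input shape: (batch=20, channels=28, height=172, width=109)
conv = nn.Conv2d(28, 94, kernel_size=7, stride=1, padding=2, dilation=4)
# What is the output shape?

Input shape: (20, 28, 172, 109)
Output shape: (20, 94, 152, 89)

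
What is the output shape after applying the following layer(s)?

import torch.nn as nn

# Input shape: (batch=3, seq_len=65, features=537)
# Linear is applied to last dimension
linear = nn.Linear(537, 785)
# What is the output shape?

Input shape: (3, 65, 537)
Output shape: (3, 65, 785)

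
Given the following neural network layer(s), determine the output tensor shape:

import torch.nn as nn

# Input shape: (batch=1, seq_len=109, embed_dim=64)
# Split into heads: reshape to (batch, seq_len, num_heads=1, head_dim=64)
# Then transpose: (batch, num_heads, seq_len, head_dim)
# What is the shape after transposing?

Input shape: (1, 109, 64)
  -> after reshape: (1, 109, 1, 64)
Output shape: (1, 1, 109, 64)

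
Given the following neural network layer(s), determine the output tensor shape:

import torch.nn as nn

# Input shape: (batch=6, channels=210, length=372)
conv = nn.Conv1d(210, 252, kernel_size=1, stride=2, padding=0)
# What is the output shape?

Input shape: (6, 210, 372)
Output shape: (6, 252, 186)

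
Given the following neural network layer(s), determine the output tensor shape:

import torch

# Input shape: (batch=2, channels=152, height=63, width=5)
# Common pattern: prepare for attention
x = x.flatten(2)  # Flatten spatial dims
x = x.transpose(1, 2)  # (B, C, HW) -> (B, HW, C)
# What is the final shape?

Input shape: (2, 152, 63, 5)
  -> after flatten(2): (2, 152, 315)
Output shape: (2, 315, 152)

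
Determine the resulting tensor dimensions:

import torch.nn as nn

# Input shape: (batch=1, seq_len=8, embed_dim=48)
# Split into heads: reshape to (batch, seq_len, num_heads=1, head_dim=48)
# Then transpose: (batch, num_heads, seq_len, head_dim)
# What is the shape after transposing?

Input shape: (1, 8, 48)
  -> after reshape: (1, 8, 1, 48)
Output shape: (1, 1, 8, 48)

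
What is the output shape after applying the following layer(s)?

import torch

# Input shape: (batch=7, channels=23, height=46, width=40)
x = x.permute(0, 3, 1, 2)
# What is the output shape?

Input shape: (7, 23, 46, 40)
Output shape: (7, 40, 23, 46)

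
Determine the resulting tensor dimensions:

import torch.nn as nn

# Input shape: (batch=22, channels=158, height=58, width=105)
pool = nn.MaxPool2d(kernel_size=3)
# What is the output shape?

Input shape: (22, 158, 58, 105)
Output shape: (22, 158, 19, 35)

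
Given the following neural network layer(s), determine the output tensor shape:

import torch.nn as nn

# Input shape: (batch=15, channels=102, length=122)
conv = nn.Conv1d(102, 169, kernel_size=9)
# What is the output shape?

Input shape: (15, 102, 122)
Output shape: (15, 169, 114)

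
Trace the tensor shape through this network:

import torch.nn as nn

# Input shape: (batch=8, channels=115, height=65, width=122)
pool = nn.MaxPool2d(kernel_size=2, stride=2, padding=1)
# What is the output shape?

Input shape: (8, 115, 65, 122)
Output shape: (8, 115, 33, 62)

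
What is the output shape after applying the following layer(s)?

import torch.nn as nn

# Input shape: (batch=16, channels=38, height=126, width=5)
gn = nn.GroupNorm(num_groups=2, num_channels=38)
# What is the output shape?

Input shape: (16, 38, 126, 5)
Output shape: (16, 38, 126, 5)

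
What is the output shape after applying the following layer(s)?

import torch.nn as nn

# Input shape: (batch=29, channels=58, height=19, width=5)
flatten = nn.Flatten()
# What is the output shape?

Input shape: (29, 58, 19, 5)
Output shape: (29, 5510)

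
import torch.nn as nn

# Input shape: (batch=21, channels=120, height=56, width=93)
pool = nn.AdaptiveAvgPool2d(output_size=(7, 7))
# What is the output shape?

Input shape: (21, 120, 56, 93)
Output shape: (21, 120, 7, 7)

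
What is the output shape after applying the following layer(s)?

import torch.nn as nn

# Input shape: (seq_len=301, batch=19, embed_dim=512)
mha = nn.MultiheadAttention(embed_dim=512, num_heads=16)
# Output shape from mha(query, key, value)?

Input shape: (301, 19, 512)
Output shape: (301, 19, 512)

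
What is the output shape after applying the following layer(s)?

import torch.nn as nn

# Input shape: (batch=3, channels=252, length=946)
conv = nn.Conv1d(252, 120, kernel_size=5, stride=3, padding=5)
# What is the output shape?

Input shape: (3, 252, 946)
Output shape: (3, 120, 318)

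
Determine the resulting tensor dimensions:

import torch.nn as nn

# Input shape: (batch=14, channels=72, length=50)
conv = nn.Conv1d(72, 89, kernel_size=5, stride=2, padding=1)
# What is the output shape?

Input shape: (14, 72, 50)
Output shape: (14, 89, 24)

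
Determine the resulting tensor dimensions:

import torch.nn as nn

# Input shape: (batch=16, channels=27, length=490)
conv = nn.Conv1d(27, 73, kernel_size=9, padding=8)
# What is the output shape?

Input shape: (16, 27, 490)
Output shape: (16, 73, 498)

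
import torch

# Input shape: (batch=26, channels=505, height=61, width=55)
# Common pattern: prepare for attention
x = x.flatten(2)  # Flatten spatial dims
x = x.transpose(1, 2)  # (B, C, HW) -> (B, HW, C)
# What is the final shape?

Input shape: (26, 505, 61, 55)
  -> after flatten(2): (26, 505, 3355)
Output shape: (26, 3355, 505)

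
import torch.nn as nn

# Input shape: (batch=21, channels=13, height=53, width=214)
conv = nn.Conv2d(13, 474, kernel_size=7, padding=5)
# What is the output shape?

Input shape: (21, 13, 53, 214)
Output shape: (21, 474, 57, 218)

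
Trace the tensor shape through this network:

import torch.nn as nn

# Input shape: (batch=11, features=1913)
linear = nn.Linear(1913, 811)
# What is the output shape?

Input shape: (11, 1913)
Output shape: (11, 811)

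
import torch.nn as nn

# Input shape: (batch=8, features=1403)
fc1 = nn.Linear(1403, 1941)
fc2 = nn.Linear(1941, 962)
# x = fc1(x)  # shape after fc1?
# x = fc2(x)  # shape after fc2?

Input shape: (8, 1403)
  -> after fc1: (8, 1941)
Output shape: (8, 962)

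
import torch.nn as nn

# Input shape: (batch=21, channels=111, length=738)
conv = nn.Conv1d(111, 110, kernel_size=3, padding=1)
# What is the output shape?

Input shape: (21, 111, 738)
Output shape: (21, 110, 738)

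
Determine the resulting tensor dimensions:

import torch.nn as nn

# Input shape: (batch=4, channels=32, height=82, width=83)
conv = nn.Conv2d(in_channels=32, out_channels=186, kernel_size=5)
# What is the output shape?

Input shape: (4, 32, 82, 83)
Output shape: (4, 186, 78, 79)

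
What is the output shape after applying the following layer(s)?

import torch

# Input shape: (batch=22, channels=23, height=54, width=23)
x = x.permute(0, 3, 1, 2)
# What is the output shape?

Input shape: (22, 23, 54, 23)
Output shape: (22, 23, 23, 54)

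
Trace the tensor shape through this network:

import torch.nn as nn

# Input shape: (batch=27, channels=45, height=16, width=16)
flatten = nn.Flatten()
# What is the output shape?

Input shape: (27, 45, 16, 16)
Output shape: (27, 11520)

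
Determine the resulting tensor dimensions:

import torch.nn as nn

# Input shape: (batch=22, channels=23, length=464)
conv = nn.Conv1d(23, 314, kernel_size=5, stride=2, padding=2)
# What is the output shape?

Input shape: (22, 23, 464)
Output shape: (22, 314, 232)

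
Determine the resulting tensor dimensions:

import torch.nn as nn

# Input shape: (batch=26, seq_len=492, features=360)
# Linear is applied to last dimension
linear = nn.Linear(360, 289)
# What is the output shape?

Input shape: (26, 492, 360)
Output shape: (26, 492, 289)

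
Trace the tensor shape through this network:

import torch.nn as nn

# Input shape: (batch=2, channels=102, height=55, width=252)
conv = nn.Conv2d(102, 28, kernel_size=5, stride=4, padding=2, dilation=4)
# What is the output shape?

Input shape: (2, 102, 55, 252)
Output shape: (2, 28, 11, 60)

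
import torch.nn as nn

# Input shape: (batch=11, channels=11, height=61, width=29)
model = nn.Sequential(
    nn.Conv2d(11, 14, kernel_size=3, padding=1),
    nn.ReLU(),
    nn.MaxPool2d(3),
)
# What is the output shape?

Input shape: (11, 11, 61, 29)
  -> after Conv2d: (11, 14, 61, 29)
  -> after ReLU: (11, 14, 61, 29)
Output shape: (11, 14, 20, 9)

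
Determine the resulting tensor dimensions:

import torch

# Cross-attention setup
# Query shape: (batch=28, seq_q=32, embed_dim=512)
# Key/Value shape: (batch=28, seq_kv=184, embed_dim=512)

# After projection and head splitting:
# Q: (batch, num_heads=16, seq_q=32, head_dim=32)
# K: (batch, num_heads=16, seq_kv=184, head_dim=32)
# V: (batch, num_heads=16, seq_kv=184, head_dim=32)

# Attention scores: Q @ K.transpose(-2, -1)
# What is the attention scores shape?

Input shape: (28, 32, 512)
Output shape: (28, 16, 32, 184)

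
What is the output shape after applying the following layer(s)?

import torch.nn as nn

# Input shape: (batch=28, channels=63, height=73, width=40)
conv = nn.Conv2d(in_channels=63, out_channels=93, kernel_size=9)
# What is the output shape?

Input shape: (28, 63, 73, 40)
Output shape: (28, 93, 65, 32)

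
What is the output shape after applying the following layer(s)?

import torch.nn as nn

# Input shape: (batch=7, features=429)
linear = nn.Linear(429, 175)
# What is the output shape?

Input shape: (7, 429)
Output shape: (7, 175)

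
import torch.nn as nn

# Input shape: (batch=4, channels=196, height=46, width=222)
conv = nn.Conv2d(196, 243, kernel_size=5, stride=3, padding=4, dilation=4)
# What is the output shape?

Input shape: (4, 196, 46, 222)
Output shape: (4, 243, 13, 72)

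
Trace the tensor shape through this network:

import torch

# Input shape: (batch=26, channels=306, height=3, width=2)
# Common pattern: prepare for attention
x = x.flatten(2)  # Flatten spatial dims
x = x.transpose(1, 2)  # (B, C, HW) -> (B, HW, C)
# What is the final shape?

Input shape: (26, 306, 3, 2)
  -> after flatten(2): (26, 306, 6)
Output shape: (26, 6, 306)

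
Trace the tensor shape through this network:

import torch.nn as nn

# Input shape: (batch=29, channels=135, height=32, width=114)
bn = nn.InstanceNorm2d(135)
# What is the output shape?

Input shape: (29, 135, 32, 114)
Output shape: (29, 135, 32, 114)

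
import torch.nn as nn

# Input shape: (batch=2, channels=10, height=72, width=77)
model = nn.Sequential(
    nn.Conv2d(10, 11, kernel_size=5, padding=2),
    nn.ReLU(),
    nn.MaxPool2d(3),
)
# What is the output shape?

Input shape: (2, 10, 72, 77)
  -> after Conv2d: (2, 11, 72, 77)
  -> after ReLU: (2, 11, 72, 77)
Output shape: (2, 11, 24, 25)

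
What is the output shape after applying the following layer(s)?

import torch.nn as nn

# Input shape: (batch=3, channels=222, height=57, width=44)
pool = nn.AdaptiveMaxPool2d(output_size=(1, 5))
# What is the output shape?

Input shape: (3, 222, 57, 44)
Output shape: (3, 222, 1, 5)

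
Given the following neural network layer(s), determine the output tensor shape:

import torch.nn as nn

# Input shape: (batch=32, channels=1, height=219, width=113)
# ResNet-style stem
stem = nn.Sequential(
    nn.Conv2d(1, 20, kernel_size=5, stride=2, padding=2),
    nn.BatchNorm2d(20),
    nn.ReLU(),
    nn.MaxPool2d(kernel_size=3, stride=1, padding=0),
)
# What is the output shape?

Input shape: (32, 1, 219, 113)
  -> after Conv2d 5x5 stride=2: (32, 20, 110, 57)
Output shape: (32, 20, 108, 55)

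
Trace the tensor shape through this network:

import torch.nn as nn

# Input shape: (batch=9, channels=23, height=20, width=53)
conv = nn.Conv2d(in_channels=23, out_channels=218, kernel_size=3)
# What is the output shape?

Input shape: (9, 23, 20, 53)
Output shape: (9, 218, 18, 51)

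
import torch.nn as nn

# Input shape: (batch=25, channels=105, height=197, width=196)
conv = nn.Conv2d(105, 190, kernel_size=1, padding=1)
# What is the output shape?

Input shape: (25, 105, 197, 196)
Output shape: (25, 190, 199, 198)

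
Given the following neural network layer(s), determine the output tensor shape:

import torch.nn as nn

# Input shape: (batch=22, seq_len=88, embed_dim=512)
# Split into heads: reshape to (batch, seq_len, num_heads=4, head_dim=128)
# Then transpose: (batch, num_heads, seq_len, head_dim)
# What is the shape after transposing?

Input shape: (22, 88, 512)
  -> after reshape: (22, 88, 4, 128)
Output shape: (22, 4, 88, 128)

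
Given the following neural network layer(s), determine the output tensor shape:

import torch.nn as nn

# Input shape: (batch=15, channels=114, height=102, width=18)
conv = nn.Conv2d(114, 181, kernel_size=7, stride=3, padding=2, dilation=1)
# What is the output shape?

Input shape: (15, 114, 102, 18)
Output shape: (15, 181, 34, 6)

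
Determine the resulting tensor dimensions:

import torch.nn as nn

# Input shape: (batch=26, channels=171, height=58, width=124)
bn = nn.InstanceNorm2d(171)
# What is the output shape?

Input shape: (26, 171, 58, 124)
Output shape: (26, 171, 58, 124)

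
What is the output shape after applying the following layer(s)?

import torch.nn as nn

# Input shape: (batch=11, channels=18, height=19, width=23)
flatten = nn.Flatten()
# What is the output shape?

Input shape: (11, 18, 19, 23)
Output shape: (11, 7866)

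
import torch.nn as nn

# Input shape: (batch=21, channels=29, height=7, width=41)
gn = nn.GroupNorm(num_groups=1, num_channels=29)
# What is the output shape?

Input shape: (21, 29, 7, 41)
Output shape: (21, 29, 7, 41)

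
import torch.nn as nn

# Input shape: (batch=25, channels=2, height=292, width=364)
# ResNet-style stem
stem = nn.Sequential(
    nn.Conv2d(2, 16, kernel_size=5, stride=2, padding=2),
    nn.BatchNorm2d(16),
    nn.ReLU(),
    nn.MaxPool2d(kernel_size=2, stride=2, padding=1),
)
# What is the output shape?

Input shape: (25, 2, 292, 364)
  -> after Conv2d 5x5 stride=2: (25, 16, 146, 182)
Output shape: (25, 16, 74, 92)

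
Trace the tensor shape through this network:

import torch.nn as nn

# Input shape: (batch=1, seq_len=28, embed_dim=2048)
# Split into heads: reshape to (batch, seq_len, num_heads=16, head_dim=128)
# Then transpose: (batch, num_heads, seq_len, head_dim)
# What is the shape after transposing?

Input shape: (1, 28, 2048)
  -> after reshape: (1, 28, 16, 128)
Output shape: (1, 16, 28, 128)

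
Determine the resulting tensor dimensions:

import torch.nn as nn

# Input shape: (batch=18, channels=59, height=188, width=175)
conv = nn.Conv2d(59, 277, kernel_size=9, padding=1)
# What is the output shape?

Input shape: (18, 59, 188, 175)
Output shape: (18, 277, 182, 169)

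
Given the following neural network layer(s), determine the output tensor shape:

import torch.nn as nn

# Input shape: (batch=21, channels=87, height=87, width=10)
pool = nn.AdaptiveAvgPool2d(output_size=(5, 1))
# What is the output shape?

Input shape: (21, 87, 87, 10)
Output shape: (21, 87, 5, 1)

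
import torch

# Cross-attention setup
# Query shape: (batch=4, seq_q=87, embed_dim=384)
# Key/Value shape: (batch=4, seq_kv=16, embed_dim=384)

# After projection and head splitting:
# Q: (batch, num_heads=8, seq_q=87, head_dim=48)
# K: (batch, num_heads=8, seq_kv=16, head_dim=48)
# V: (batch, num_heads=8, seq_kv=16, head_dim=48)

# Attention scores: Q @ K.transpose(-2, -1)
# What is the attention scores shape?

Input shape: (4, 87, 384)
Output shape: (4, 8, 87, 16)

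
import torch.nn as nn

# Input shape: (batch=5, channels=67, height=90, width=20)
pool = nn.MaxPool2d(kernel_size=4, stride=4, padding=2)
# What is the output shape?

Input shape: (5, 67, 90, 20)
Output shape: (5, 67, 23, 6)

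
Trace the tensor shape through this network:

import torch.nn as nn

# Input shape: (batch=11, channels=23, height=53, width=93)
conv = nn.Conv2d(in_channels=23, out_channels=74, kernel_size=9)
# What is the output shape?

Input shape: (11, 23, 53, 93)
Output shape: (11, 74, 45, 85)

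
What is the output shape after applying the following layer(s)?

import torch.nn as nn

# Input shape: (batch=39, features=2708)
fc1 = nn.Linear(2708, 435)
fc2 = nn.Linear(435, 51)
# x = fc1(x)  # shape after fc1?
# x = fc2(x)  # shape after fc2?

Input shape: (39, 2708)
  -> after fc1: (39, 435)
Output shape: (39, 51)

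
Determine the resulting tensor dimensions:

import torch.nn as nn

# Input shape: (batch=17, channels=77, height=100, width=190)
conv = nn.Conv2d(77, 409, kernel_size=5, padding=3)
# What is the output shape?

Input shape: (17, 77, 100, 190)
Output shape: (17, 409, 102, 192)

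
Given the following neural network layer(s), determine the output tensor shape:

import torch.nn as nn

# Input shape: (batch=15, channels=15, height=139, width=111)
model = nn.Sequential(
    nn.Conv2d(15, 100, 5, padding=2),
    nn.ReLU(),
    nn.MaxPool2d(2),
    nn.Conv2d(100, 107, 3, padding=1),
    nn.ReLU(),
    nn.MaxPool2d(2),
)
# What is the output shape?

Input shape: (15, 15, 139, 111)
  -> after first Conv2d: (15, 100, 139, 111)
  -> after first MaxPool2d: (15, 100, 69, 55)
  -> after second Conv2d: (15, 107, 69, 55)
Output shape: (15, 107, 34, 27)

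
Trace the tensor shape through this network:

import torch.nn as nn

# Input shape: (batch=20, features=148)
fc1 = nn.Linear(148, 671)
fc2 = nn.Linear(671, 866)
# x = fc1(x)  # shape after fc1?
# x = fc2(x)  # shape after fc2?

Input shape: (20, 148)
  -> after fc1: (20, 671)
Output shape: (20, 866)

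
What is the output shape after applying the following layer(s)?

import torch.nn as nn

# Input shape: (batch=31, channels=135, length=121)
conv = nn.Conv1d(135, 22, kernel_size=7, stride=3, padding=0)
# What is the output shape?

Input shape: (31, 135, 121)
Output shape: (31, 22, 39)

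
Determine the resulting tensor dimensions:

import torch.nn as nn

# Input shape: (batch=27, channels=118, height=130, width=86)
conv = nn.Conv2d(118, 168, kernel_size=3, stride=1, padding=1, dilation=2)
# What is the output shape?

Input shape: (27, 118, 130, 86)
Output shape: (27, 168, 128, 84)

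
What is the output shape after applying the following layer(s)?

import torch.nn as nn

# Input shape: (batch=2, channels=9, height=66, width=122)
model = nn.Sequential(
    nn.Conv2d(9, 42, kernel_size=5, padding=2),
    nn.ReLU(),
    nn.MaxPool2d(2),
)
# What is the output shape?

Input shape: (2, 9, 66, 122)
  -> after Conv2d: (2, 42, 66, 122)
  -> after ReLU: (2, 42, 66, 122)
Output shape: (2, 42, 33, 61)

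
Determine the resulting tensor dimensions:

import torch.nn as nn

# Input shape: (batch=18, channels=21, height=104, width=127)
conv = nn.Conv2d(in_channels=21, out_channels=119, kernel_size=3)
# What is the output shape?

Input shape: (18, 21, 104, 127)
Output shape: (18, 119, 102, 125)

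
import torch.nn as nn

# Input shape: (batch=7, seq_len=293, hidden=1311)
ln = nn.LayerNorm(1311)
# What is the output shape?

Input shape: (7, 293, 1311)
Output shape: (7, 293, 1311)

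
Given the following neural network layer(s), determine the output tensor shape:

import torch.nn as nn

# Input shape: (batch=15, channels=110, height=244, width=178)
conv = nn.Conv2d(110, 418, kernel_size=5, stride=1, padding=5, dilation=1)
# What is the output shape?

Input shape: (15, 110, 244, 178)
Output shape: (15, 418, 250, 184)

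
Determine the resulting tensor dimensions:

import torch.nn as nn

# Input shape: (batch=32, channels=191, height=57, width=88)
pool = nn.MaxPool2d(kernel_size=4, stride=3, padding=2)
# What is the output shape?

Input shape: (32, 191, 57, 88)
Output shape: (32, 191, 20, 30)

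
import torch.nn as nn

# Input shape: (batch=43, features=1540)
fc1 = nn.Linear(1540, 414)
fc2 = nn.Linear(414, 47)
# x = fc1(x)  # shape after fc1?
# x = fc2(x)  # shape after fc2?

Input shape: (43, 1540)
  -> after fc1: (43, 414)
Output shape: (43, 47)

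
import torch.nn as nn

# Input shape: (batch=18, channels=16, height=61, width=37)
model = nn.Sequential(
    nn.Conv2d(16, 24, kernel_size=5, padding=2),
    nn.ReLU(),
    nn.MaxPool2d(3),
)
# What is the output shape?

Input shape: (18, 16, 61, 37)
  -> after Conv2d: (18, 24, 61, 37)
  -> after ReLU: (18, 24, 61, 37)
Output shape: (18, 24, 20, 12)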